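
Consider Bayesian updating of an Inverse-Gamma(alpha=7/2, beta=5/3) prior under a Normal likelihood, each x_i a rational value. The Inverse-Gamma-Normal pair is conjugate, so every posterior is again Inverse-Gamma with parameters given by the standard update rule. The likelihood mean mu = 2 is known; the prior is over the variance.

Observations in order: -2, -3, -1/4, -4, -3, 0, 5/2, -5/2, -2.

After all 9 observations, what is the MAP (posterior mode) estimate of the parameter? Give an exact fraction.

obs 1: x=-2 → posterior Inverse-Gamma(4, 29/3)
obs 2: x=-3 → posterior Inverse-Gamma(9/2, 133/6)
obs 3: x=-1/4 → posterior Inverse-Gamma(5, 2371/96)
obs 4: x=-4 → posterior Inverse-Gamma(11/2, 4099/96)
obs 5: x=-3 → posterior Inverse-Gamma(6, 5299/96)
obs 6: x=0 → posterior Inverse-Gamma(13/2, 5491/96)
obs 7: x=5/2 → posterior Inverse-Gamma(7, 5503/96)
obs 8: x=-5/2 → posterior Inverse-Gamma(15/2, 6475/96)
obs 9: x=-2 → posterior Inverse-Gamma(8, 7243/96)

7243/864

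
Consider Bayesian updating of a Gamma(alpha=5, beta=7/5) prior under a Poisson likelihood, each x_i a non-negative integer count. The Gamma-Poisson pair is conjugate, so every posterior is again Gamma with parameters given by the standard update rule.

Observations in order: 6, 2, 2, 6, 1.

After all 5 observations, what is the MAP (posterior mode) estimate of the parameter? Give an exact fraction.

105/32

obs 1: x=6 → posterior Gamma(11, 12/5)
obs 2: x=2 → posterior Gamma(13, 17/5)
obs 3: x=2 → posterior Gamma(15, 22/5)
obs 4: x=6 → posterior Gamma(21, 27/5)
obs 5: x=1 → posterior Gamma(22, 32/5)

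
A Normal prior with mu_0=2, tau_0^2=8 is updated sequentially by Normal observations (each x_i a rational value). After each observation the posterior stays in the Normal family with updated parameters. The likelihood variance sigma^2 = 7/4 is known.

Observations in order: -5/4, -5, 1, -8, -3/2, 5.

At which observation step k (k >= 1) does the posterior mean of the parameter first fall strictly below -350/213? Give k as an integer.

obs 1: x=-5/4 → posterior Normal(-2/3, 56/39)
obs 2: x=-5 → posterior Normal(-186/71, 56/71)
obs 3: x=1 → posterior Normal(-154/103, 56/103)
obs 4: x=-8 → posterior Normal(-82/27, 56/135)
obs 5: x=-3/2 → posterior Normal(-458/167, 56/167)
obs 6: x=5 → posterior Normal(-298/199, 56/199)

k = 2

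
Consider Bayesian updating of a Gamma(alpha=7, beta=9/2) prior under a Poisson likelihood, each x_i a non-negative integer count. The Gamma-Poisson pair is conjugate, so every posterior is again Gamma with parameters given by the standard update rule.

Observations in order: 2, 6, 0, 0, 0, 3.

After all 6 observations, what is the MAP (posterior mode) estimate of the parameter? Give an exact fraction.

34/21

obs 1: x=2 → posterior Gamma(9, 11/2)
obs 2: x=6 → posterior Gamma(15, 13/2)
obs 3: x=0 → posterior Gamma(15, 15/2)
obs 4: x=0 → posterior Gamma(15, 17/2)
obs 5: x=0 → posterior Gamma(15, 19/2)
obs 6: x=3 → posterior Gamma(18, 21/2)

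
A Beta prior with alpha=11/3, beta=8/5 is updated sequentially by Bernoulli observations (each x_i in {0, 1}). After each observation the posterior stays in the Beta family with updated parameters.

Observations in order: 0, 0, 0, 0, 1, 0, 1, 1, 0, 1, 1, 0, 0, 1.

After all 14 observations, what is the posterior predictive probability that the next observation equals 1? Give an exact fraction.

obs 1: x=0 → posterior Beta(11/3, 13/5)
obs 2: x=0 → posterior Beta(11/3, 18/5)
obs 3: x=0 → posterior Beta(11/3, 23/5)
obs 4: x=0 → posterior Beta(11/3, 28/5)
obs 5: x=1 → posterior Beta(14/3, 28/5)
obs 6: x=0 → posterior Beta(14/3, 33/5)
obs 7: x=1 → posterior Beta(17/3, 33/5)
obs 8: x=1 → posterior Beta(20/3, 33/5)
obs 9: x=0 → posterior Beta(20/3, 38/5)
obs 10: x=1 → posterior Beta(23/3, 38/5)
obs 11: x=1 → posterior Beta(26/3, 38/5)
obs 12: x=0 → posterior Beta(26/3, 43/5)
obs 13: x=0 → posterior Beta(26/3, 48/5)
obs 14: x=1 → posterior Beta(29/3, 48/5)

145/289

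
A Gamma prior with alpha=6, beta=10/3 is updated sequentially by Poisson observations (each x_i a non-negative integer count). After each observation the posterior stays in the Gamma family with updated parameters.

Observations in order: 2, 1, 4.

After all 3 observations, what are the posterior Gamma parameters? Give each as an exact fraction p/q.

alpha=13, beta=19/3

obs 1: x=2 → posterior Gamma(8, 13/3)
obs 2: x=1 → posterior Gamma(9, 16/3)
obs 3: x=4 → posterior Gamma(13, 19/3)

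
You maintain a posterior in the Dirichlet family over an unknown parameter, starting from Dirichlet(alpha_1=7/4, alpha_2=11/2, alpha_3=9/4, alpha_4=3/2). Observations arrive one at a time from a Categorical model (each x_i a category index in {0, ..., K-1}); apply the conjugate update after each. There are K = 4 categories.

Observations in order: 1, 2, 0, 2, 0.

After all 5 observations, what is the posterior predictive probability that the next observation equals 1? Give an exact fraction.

13/32

obs 1: x=1 → posterior Dirichlet(7/4, 13/2, 9/4, 3/2)
obs 2: x=2 → posterior Dirichlet(7/4, 13/2, 13/4, 3/2)
obs 3: x=0 → posterior Dirichlet(11/4, 13/2, 13/4, 3/2)
obs 4: x=2 → posterior Dirichlet(11/4, 13/2, 17/4, 3/2)
obs 5: x=0 → posterior Dirichlet(15/4, 13/2, 17/4, 3/2)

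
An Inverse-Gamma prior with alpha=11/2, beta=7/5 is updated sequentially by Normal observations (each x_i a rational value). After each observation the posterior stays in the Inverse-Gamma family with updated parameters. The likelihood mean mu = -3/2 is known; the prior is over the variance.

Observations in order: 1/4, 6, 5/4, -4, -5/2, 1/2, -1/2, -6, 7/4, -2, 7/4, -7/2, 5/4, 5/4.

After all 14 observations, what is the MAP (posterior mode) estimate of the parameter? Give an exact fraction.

obs 1: x=1/4 → posterior Inverse-Gamma(6, 469/160)
obs 2: x=6 → posterior Inverse-Gamma(13/2, 4969/160)
obs 3: x=5/4 → posterior Inverse-Gamma(7, 2787/80)
obs 4: x=-4 → posterior Inverse-Gamma(15/2, 3037/80)
obs 5: x=-5/2 → posterior Inverse-Gamma(8, 3077/80)
obs 6: x=1/2 → posterior Inverse-Gamma(17/2, 3237/80)
obs 7: x=-1/2 → posterior Inverse-Gamma(9, 3277/80)
obs 8: x=-6 → posterior Inverse-Gamma(19/2, 4087/80)
obs 9: x=7/4 → posterior Inverse-Gamma(10, 9019/160)
obs 10: x=-2 → posterior Inverse-Gamma(21/2, 9039/160)
obs 11: x=7/4 → posterior Inverse-Gamma(11, 2471/40)
obs 12: x=-7/2 → posterior Inverse-Gamma(23/2, 2551/40)
obs 13: x=5/4 → posterior Inverse-Gamma(12, 10809/160)
obs 14: x=5/4 → posterior Inverse-Gamma(25/2, 5707/80)

5707/1080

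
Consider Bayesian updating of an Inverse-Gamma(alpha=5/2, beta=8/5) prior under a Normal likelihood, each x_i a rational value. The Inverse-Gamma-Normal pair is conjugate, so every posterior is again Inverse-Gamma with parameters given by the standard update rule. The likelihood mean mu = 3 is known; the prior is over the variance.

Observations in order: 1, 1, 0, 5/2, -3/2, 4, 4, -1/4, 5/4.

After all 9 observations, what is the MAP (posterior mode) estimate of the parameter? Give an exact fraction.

2253/640

obs 1: x=1 → posterior Inverse-Gamma(3, 18/5)
obs 2: x=1 → posterior Inverse-Gamma(7/2, 28/5)
obs 3: x=0 → posterior Inverse-Gamma(4, 101/10)
obs 4: x=5/2 → posterior Inverse-Gamma(9/2, 409/40)
obs 5: x=-3/2 → posterior Inverse-Gamma(5, 407/20)
obs 6: x=4 → posterior Inverse-Gamma(11/2, 417/20)
obs 7: x=4 → posterior Inverse-Gamma(6, 427/20)
obs 8: x=-1/4 → posterior Inverse-Gamma(13/2, 4261/160)
obs 9: x=5/4 → posterior Inverse-Gamma(7, 2253/80)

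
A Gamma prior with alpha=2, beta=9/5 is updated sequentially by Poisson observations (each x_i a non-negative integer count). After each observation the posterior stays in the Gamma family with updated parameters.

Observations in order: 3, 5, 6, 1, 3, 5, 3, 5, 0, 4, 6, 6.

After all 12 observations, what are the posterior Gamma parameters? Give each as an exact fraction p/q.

alpha=49, beta=69/5

obs 1: x=3 → posterior Gamma(5, 14/5)
obs 2: x=5 → posterior Gamma(10, 19/5)
obs 3: x=6 → posterior Gamma(16, 24/5)
obs 4: x=1 → posterior Gamma(17, 29/5)
obs 5: x=3 → posterior Gamma(20, 34/5)
obs 6: x=5 → posterior Gamma(25, 39/5)
obs 7: x=3 → posterior Gamma(28, 44/5)
obs 8: x=5 → posterior Gamma(33, 49/5)
obs 9: x=0 → posterior Gamma(33, 54/5)
obs 10: x=4 → posterior Gamma(37, 59/5)
obs 11: x=6 → posterior Gamma(43, 64/5)
obs 12: x=6 → posterior Gamma(49, 69/5)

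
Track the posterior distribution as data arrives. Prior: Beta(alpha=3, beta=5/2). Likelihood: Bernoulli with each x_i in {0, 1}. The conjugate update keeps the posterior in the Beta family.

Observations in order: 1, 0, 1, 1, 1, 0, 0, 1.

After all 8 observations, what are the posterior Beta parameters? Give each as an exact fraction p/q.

obs 1: x=1 → posterior Beta(4, 5/2)
obs 2: x=0 → posterior Beta(4, 7/2)
obs 3: x=1 → posterior Beta(5, 7/2)
obs 4: x=1 → posterior Beta(6, 7/2)
obs 5: x=1 → posterior Beta(7, 7/2)
obs 6: x=0 → posterior Beta(7, 9/2)
obs 7: x=0 → posterior Beta(7, 11/2)
obs 8: x=1 → posterior Beta(8, 11/2)

alpha=8, beta=11/2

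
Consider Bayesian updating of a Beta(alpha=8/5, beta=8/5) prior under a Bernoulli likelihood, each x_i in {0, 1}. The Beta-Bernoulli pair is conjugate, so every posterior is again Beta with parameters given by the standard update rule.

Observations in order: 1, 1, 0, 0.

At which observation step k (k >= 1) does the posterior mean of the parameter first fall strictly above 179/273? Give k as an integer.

k = 2

obs 1: x=1 → posterior Beta(13/5, 8/5)
obs 2: x=1 → posterior Beta(18/5, 8/5)
obs 3: x=0 → posterior Beta(18/5, 13/5)
obs 4: x=0 → posterior Beta(18/5, 18/5)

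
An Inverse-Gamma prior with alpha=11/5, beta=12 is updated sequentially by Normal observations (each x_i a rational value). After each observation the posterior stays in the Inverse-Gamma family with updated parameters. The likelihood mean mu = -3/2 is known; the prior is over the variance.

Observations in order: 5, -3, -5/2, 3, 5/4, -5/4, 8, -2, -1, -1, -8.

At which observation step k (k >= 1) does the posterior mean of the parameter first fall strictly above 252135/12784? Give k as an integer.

k = 7

obs 1: x=5 → posterior Inverse-Gamma(27/10, 265/8)
obs 2: x=-3 → posterior Inverse-Gamma(16/5, 137/4)
obs 3: x=-5/2 → posterior Inverse-Gamma(37/10, 139/4)
obs 4: x=3 → posterior Inverse-Gamma(21/5, 359/8)
obs 5: x=5/4 → posterior Inverse-Gamma(47/10, 1557/32)
obs 6: x=-5/4 → posterior Inverse-Gamma(26/5, 779/16)
obs 7: x=8 → posterior Inverse-Gamma(57/10, 1501/16)
obs 8: x=-2 → posterior Inverse-Gamma(31/5, 1503/16)
obs 9: x=-1 → posterior Inverse-Gamma(67/10, 1505/16)
obs 10: x=-1 → posterior Inverse-Gamma(36/5, 1507/16)
obs 11: x=-8 → posterior Inverse-Gamma(77/10, 1845/16)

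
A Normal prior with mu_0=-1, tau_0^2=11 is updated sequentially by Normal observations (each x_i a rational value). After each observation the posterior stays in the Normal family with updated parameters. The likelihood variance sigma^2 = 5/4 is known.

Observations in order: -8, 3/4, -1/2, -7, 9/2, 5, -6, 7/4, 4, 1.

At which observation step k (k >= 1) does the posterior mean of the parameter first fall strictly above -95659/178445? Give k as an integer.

k = 10

obs 1: x=-8 → posterior Normal(-51/7, 55/49)
obs 2: x=3/4 → posterior Normal(-108/31, 55/93)
obs 3: x=-1/2 → posterior Normal(-346/137, 55/137)
obs 4: x=-7 → posterior Normal(-654/181, 55/181)
obs 5: x=9/2 → posterior Normal(-152/75, 11/45)
obs 6: x=5 → posterior Normal(-236/269, 55/269)
obs 7: x=-6 → posterior Normal(-500/313, 55/313)
obs 8: x=7/4 → posterior Normal(-141/119, 55/357)
obs 9: x=4 → posterior Normal(-247/401, 55/401)
obs 10: x=1 → posterior Normal(-203/445, 11/89)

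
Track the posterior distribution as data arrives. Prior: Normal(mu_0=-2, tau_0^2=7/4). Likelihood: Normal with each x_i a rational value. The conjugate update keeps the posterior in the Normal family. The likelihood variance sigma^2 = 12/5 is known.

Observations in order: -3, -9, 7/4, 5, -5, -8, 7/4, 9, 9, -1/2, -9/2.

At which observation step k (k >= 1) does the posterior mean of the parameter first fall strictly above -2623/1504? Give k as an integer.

k = 4

obs 1: x=-3 → posterior Normal(-201/83, 84/83)
obs 2: x=-9 → posterior Normal(-258/59, 42/59)
obs 3: x=7/4 → posterior Normal(-107/36, 28/51)
obs 4: x=5 → posterior Normal(-1119/752, 21/47)
obs 5: x=-5 → posterior Normal(-1819/892, 84/223)
obs 6: x=-8 → posterior Normal(-2939/1032, 14/43)
obs 7: x=7/4 → posterior Normal(-1347/586, 84/293)
obs 8: x=9 → posterior Normal(-717/656, 21/82)
obs 9: x=9 → posterior Normal(-29/242, 28/121)
obs 10: x=-1/2 → posterior Normal(-61/398, 42/199)
obs 11: x=-9/2 → posterior Normal(-437/866, 84/433)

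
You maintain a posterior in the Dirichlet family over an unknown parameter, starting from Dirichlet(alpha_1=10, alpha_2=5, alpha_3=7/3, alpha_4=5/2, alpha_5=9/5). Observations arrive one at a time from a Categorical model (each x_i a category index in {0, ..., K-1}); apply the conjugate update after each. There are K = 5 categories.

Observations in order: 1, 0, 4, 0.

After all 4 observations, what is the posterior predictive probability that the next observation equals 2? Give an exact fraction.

70/769

obs 1: x=1 → posterior Dirichlet(10, 6, 7/3, 5/2, 9/5)
obs 2: x=0 → posterior Dirichlet(11, 6, 7/3, 5/2, 9/5)
obs 3: x=4 → posterior Dirichlet(11, 6, 7/3, 5/2, 14/5)
obs 4: x=0 → posterior Dirichlet(12, 6, 7/3, 5/2, 14/5)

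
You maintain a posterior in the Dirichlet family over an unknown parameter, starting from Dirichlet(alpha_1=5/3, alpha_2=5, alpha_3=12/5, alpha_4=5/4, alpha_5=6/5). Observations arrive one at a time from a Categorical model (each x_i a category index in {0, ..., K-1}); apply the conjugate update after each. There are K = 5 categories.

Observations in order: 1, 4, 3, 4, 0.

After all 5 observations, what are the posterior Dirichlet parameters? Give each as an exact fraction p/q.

obs 1: x=1 → posterior Dirichlet(5/3, 6, 12/5, 5/4, 6/5)
obs 2: x=4 → posterior Dirichlet(5/3, 6, 12/5, 5/4, 11/5)
obs 3: x=3 → posterior Dirichlet(5/3, 6, 12/5, 9/4, 11/5)
obs 4: x=4 → posterior Dirichlet(5/3, 6, 12/5, 9/4, 16/5)
obs 5: x=0 → posterior Dirichlet(8/3, 6, 12/5, 9/4, 16/5)

alpha_1=8/3, alpha_2=6, alpha_3=12/5, alpha_4=9/4, alpha_5=16/5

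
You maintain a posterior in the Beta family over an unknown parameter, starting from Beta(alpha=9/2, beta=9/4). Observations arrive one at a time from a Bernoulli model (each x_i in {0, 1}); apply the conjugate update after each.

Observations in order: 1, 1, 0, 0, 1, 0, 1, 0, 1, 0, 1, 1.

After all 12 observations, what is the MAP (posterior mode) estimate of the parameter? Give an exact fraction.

obs 1: x=1 → posterior Beta(11/2, 9/4)
obs 2: x=1 → posterior Beta(13/2, 9/4)
obs 3: x=0 → posterior Beta(13/2, 13/4)
obs 4: x=0 → posterior Beta(13/2, 17/4)
obs 5: x=1 → posterior Beta(15/2, 17/4)
obs 6: x=0 → posterior Beta(15/2, 21/4)
obs 7: x=1 → posterior Beta(17/2, 21/4)
obs 8: x=0 → posterior Beta(17/2, 25/4)
obs 9: x=1 → posterior Beta(19/2, 25/4)
obs 10: x=0 → posterior Beta(19/2, 29/4)
obs 11: x=1 → posterior Beta(21/2, 29/4)
obs 12: x=1 → posterior Beta(23/2, 29/4)

42/67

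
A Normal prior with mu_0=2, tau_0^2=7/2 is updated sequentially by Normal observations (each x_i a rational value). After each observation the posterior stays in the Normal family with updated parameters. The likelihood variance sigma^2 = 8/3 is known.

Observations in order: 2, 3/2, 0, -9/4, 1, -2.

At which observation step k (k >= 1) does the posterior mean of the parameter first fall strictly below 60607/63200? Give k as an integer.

k = 4

obs 1: x=2 → posterior Normal(2, 56/37)
obs 2: x=3/2 → posterior Normal(211/116, 28/29)
obs 3: x=0 → posterior Normal(211/158, 56/79)
obs 4: x=-9/4 → posterior Normal(233/400, 14/25)
obs 5: x=1 → posterior Normal(317/484, 56/121)
obs 6: x=-2 → posterior Normal(149/568, 28/71)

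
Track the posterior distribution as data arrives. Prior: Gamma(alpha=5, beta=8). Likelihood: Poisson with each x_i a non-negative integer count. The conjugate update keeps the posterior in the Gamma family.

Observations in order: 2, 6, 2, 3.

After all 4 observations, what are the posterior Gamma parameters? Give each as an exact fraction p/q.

alpha=18, beta=12

obs 1: x=2 → posterior Gamma(7, 9)
obs 2: x=6 → posterior Gamma(13, 10)
obs 3: x=2 → posterior Gamma(15, 11)
obs 4: x=3 → posterior Gamma(18, 12)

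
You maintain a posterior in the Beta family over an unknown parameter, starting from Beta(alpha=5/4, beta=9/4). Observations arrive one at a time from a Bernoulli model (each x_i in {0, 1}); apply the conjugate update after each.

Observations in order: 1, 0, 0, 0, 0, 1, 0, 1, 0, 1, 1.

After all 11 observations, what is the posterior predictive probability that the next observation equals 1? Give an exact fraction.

25/58

obs 1: x=1 → posterior Beta(9/4, 9/4)
obs 2: x=0 → posterior Beta(9/4, 13/4)
obs 3: x=0 → posterior Beta(9/4, 17/4)
obs 4: x=0 → posterior Beta(9/4, 21/4)
obs 5: x=0 → posterior Beta(9/4, 25/4)
obs 6: x=1 → posterior Beta(13/4, 25/4)
obs 7: x=0 → posterior Beta(13/4, 29/4)
obs 8: x=1 → posterior Beta(17/4, 29/4)
obs 9: x=0 → posterior Beta(17/4, 33/4)
obs 10: x=1 → posterior Beta(21/4, 33/4)
obs 11: x=1 → posterior Beta(25/4, 33/4)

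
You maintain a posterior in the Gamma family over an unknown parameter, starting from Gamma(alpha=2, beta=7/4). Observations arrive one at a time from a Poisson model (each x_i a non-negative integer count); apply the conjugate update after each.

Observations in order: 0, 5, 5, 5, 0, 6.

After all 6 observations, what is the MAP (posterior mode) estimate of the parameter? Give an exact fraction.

obs 1: x=0 → posterior Gamma(2, 11/4)
obs 2: x=5 → posterior Gamma(7, 15/4)
obs 3: x=5 → posterior Gamma(12, 19/4)
obs 4: x=5 → posterior Gamma(17, 23/4)
obs 5: x=0 → posterior Gamma(17, 27/4)
obs 6: x=6 → posterior Gamma(23, 31/4)

88/31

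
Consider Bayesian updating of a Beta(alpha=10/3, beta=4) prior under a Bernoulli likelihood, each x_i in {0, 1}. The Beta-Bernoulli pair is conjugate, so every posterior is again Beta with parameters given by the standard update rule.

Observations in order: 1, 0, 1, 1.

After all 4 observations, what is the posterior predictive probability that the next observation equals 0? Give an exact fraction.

15/34

obs 1: x=1 → posterior Beta(13/3, 4)
obs 2: x=0 → posterior Beta(13/3, 5)
obs 3: x=1 → posterior Beta(16/3, 5)
obs 4: x=1 → posterior Beta(19/3, 5)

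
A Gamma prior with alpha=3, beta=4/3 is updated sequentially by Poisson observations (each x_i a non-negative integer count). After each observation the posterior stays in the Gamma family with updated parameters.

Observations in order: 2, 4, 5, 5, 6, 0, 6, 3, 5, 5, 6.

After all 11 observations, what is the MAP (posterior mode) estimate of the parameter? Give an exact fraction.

obs 1: x=2 → posterior Gamma(5, 7/3)
obs 2: x=4 → posterior Gamma(9, 10/3)
obs 3: x=5 → posterior Gamma(14, 13/3)
obs 4: x=5 → posterior Gamma(19, 16/3)
obs 5: x=6 → posterior Gamma(25, 19/3)
obs 6: x=0 → posterior Gamma(25, 22/3)
obs 7: x=6 → posterior Gamma(31, 25/3)
obs 8: x=3 → posterior Gamma(34, 28/3)
obs 9: x=5 → posterior Gamma(39, 31/3)
obs 10: x=5 → posterior Gamma(44, 34/3)
obs 11: x=6 → posterior Gamma(50, 37/3)

147/37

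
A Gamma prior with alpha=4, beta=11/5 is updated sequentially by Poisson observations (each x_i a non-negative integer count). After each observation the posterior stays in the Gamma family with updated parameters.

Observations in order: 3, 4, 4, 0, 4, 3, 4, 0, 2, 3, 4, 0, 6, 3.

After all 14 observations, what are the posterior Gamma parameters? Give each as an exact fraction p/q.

alpha=44, beta=81/5

obs 1: x=3 → posterior Gamma(7, 16/5)
obs 2: x=4 → posterior Gamma(11, 21/5)
obs 3: x=4 → posterior Gamma(15, 26/5)
obs 4: x=0 → posterior Gamma(15, 31/5)
obs 5: x=4 → posterior Gamma(19, 36/5)
obs 6: x=3 → posterior Gamma(22, 41/5)
obs 7: x=4 → posterior Gamma(26, 46/5)
obs 8: x=0 → posterior Gamma(26, 51/5)
obs 9: x=2 → posterior Gamma(28, 56/5)
obs 10: x=3 → posterior Gamma(31, 61/5)
obs 11: x=4 → posterior Gamma(35, 66/5)
obs 12: x=0 → posterior Gamma(35, 71/5)
obs 13: x=6 → posterior Gamma(41, 76/5)
obs 14: x=3 → posterior Gamma(44, 81/5)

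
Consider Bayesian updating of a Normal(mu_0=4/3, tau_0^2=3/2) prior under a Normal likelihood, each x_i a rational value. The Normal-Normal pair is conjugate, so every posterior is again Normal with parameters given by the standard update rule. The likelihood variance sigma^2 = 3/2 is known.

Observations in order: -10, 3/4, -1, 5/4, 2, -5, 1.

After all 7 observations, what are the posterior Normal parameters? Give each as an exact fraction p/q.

mu_0=-29/24, tau_0^2=3/16

obs 1: x=-10 → posterior Normal(-13/3, 3/4)
obs 2: x=3/4 → posterior Normal(-95/36, 1/2)
obs 3: x=-1 → posterior Normal(-107/48, 3/8)
obs 4: x=5/4 → posterior Normal(-23/15, 3/10)
obs 5: x=2 → posterior Normal(-17/18, 1/4)
obs 6: x=-5 → posterior Normal(-32/21, 3/14)
obs 7: x=1 → posterior Normal(-29/24, 3/16)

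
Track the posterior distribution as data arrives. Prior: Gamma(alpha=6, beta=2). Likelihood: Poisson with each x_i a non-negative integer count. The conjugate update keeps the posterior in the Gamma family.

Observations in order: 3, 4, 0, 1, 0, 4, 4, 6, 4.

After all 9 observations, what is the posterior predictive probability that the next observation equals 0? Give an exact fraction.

obs 1: x=3 → posterior Gamma(9, 3)
obs 2: x=4 → posterior Gamma(13, 4)
obs 3: x=0 → posterior Gamma(13, 5)
obs 4: x=1 → posterior Gamma(14, 6)
obs 5: x=0 → posterior Gamma(14, 7)
obs 6: x=4 → posterior Gamma(18, 8)
obs 7: x=4 → posterior Gamma(22, 9)
obs 8: x=6 → posterior Gamma(28, 10)
obs 9: x=4 → posterior Gamma(32, 11)

2111377674535255285545615254209921/34182189187166852111368841966125056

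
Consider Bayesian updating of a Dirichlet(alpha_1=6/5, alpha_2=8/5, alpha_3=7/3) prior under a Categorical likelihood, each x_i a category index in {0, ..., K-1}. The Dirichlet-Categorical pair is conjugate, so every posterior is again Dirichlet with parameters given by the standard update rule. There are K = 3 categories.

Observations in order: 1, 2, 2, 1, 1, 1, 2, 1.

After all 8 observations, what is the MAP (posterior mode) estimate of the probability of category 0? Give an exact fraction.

obs 1: x=1 → posterior Dirichlet(6/5, 13/5, 7/3)
obs 2: x=2 → posterior Dirichlet(6/5, 13/5, 10/3)
obs 3: x=2 → posterior Dirichlet(6/5, 13/5, 13/3)
obs 4: x=1 → posterior Dirichlet(6/5, 18/5, 13/3)
obs 5: x=1 → posterior Dirichlet(6/5, 23/5, 13/3)
obs 6: x=1 → posterior Dirichlet(6/5, 28/5, 13/3)
obs 7: x=2 → posterior Dirichlet(6/5, 28/5, 16/3)
obs 8: x=1 → posterior Dirichlet(6/5, 33/5, 16/3)

3/152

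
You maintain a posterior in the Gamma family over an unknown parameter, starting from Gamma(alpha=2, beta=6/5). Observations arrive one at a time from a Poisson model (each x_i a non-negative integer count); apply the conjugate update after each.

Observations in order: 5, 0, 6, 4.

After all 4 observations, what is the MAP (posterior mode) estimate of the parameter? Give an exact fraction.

40/13

obs 1: x=5 → posterior Gamma(7, 11/5)
obs 2: x=0 → posterior Gamma(7, 16/5)
obs 3: x=6 → posterior Gamma(13, 21/5)
obs 4: x=4 → posterior Gamma(17, 26/5)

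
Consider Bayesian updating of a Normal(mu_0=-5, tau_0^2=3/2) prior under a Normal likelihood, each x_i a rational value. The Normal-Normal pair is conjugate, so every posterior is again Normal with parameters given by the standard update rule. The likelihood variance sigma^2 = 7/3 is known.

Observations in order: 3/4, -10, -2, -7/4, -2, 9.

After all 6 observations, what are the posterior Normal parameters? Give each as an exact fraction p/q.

obs 1: x=3/4 → posterior Normal(-11/4, 21/23)
obs 2: x=-10 → posterior Normal(-613/128, 21/32)
obs 3: x=-2 → posterior Normal(-685/164, 21/41)
obs 4: x=-7/4 → posterior Normal(-187/50, 21/50)
obs 5: x=-2 → posterior Normal(-205/59, 21/59)
obs 6: x=9 → posterior Normal(-31/17, 21/68)

mu_0=-31/17, tau_0^2=21/68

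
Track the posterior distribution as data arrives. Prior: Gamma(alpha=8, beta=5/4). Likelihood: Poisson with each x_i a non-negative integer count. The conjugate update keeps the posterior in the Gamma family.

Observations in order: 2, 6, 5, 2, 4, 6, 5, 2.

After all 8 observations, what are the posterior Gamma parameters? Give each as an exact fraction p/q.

alpha=40, beta=37/4

obs 1: x=2 → posterior Gamma(10, 9/4)
obs 2: x=6 → posterior Gamma(16, 13/4)
obs 3: x=5 → posterior Gamma(21, 17/4)
obs 4: x=2 → posterior Gamma(23, 21/4)
obs 5: x=4 → posterior Gamma(27, 25/4)
obs 6: x=6 → posterior Gamma(33, 29/4)
obs 7: x=5 → posterior Gamma(38, 33/4)
obs 8: x=2 → posterior Gamma(40, 37/4)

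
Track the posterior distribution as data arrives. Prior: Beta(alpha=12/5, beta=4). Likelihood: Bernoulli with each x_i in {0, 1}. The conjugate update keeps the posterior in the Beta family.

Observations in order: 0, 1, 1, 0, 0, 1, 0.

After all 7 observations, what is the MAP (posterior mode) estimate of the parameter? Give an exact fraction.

22/57

obs 1: x=0 → posterior Beta(12/5, 5)
obs 2: x=1 → posterior Beta(17/5, 5)
obs 3: x=1 → posterior Beta(22/5, 5)
obs 4: x=0 → posterior Beta(22/5, 6)
obs 5: x=0 → posterior Beta(22/5, 7)
obs 6: x=1 → posterior Beta(27/5, 7)
obs 7: x=0 → posterior Beta(27/5, 8)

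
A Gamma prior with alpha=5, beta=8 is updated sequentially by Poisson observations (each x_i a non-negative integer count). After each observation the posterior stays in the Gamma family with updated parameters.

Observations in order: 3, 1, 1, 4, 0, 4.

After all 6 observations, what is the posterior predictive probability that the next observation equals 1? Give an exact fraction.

obs 1: x=3 → posterior Gamma(8, 9)
obs 2: x=1 → posterior Gamma(9, 10)
obs 3: x=1 → posterior Gamma(10, 11)
obs 4: x=4 → posterior Gamma(14, 12)
obs 5: x=0 → posterior Gamma(14, 13)
obs 6: x=4 → posterior Gamma(18, 14)

853757708421273485312/2463153133392333984375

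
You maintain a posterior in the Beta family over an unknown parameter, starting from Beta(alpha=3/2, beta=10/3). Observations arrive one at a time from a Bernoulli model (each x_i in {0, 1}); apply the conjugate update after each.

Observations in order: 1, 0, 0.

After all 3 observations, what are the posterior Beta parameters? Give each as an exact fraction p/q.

obs 1: x=1 → posterior Beta(5/2, 10/3)
obs 2: x=0 → posterior Beta(5/2, 13/3)
obs 3: x=0 → posterior Beta(5/2, 16/3)

alpha=5/2, beta=16/3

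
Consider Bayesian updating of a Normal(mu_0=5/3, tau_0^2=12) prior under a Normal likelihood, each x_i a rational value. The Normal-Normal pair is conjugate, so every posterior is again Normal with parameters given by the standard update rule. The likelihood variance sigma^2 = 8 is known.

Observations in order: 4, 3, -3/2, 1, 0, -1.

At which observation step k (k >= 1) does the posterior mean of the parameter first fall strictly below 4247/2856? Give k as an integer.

obs 1: x=4 → posterior Normal(46/15, 24/5)
obs 2: x=3 → posterior Normal(73/24, 3)
obs 3: x=-3/2 → posterior Normal(119/66, 24/11)
obs 4: x=1 → posterior Normal(137/84, 12/7)
obs 5: x=0 → posterior Normal(137/102, 24/17)
obs 6: x=-1 → posterior Normal(119/120, 6/5)

k = 5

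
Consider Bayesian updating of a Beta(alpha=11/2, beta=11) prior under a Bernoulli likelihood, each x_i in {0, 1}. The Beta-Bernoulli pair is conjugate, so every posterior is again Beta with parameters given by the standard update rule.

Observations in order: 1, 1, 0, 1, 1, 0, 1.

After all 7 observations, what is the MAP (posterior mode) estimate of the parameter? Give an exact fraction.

obs 1: x=1 → posterior Beta(13/2, 11)
obs 2: x=1 → posterior Beta(15/2, 11)
obs 3: x=0 → posterior Beta(15/2, 12)
obs 4: x=1 → posterior Beta(17/2, 12)
obs 5: x=1 → posterior Beta(19/2, 12)
obs 6: x=0 → posterior Beta(19/2, 13)
obs 7: x=1 → posterior Beta(21/2, 13)

19/43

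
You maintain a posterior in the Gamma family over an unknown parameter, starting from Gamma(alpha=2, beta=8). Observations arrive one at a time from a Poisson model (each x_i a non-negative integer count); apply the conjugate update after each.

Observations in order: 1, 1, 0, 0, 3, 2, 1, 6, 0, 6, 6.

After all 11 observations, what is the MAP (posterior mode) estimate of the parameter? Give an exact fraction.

27/19

obs 1: x=1 → posterior Gamma(3, 9)
obs 2: x=1 → posterior Gamma(4, 10)
obs 3: x=0 → posterior Gamma(4, 11)
obs 4: x=0 → posterior Gamma(4, 12)
obs 5: x=3 → posterior Gamma(7, 13)
obs 6: x=2 → posterior Gamma(9, 14)
obs 7: x=1 → posterior Gamma(10, 15)
obs 8: x=6 → posterior Gamma(16, 16)
obs 9: x=0 → posterior Gamma(16, 17)
obs 10: x=6 → posterior Gamma(22, 18)
obs 11: x=6 → posterior Gamma(28, 19)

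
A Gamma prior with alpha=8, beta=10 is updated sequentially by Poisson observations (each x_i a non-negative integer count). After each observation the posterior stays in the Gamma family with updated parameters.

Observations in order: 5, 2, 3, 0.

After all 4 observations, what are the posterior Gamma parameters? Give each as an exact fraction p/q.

obs 1: x=5 → posterior Gamma(13, 11)
obs 2: x=2 → posterior Gamma(15, 12)
obs 3: x=3 → posterior Gamma(18, 13)
obs 4: x=0 → posterior Gamma(18, 14)

alpha=18, beta=14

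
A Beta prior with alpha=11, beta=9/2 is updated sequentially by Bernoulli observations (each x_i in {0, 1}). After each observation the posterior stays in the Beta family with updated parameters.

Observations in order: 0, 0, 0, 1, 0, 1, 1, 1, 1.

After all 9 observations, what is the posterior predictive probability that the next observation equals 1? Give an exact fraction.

obs 1: x=0 → posterior Beta(11, 11/2)
obs 2: x=0 → posterior Beta(11, 13/2)
obs 3: x=0 → posterior Beta(11, 15/2)
obs 4: x=1 → posterior Beta(12, 15/2)
obs 5: x=0 → posterior Beta(12, 17/2)
obs 6: x=1 → posterior Beta(13, 17/2)
obs 7: x=1 → posterior Beta(14, 17/2)
obs 8: x=1 → posterior Beta(15, 17/2)
obs 9: x=1 → posterior Beta(16, 17/2)

32/49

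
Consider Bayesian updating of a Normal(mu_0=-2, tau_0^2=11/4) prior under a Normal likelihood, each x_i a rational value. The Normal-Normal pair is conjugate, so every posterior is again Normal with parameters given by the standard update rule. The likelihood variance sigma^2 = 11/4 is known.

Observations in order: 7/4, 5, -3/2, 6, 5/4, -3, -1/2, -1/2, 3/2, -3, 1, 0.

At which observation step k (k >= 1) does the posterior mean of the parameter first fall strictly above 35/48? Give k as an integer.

obs 1: x=7/4 → posterior Normal(-1/8, 11/8)
obs 2: x=5 → posterior Normal(19/12, 11/12)
obs 3: x=-3/2 → posterior Normal(13/16, 11/16)
obs 4: x=6 → posterior Normal(37/20, 11/20)
obs 5: x=5/4 → posterior Normal(7/4, 11/24)
obs 6: x=-3 → posterior Normal(15/14, 11/28)
obs 7: x=-1/2 → posterior Normal(7/8, 11/32)
obs 8: x=-1/2 → posterior Normal(13/18, 11/36)
obs 9: x=3/2 → posterior Normal(4/5, 11/40)
obs 10: x=-3 → posterior Normal(5/11, 1/4)
obs 11: x=1 → posterior Normal(1/2, 11/48)
obs 12: x=0 → posterior Normal(6/13, 11/52)

k = 2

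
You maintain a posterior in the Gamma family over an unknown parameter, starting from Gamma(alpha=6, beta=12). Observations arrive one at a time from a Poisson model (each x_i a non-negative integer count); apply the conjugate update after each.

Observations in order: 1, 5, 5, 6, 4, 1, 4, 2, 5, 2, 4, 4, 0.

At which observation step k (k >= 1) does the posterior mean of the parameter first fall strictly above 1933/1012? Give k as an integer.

obs 1: x=1 → posterior Gamma(7, 13)
obs 2: x=5 → posterior Gamma(12, 14)
obs 3: x=5 → posterior Gamma(17, 15)
obs 4: x=6 → posterior Gamma(23, 16)
obs 5: x=4 → posterior Gamma(27, 17)
obs 6: x=1 → posterior Gamma(28, 18)
obs 7: x=4 → posterior Gamma(32, 19)
obs 8: x=2 → posterior Gamma(34, 20)
obs 9: x=5 → posterior Gamma(39, 21)
obs 10: x=2 → posterior Gamma(41, 22)
obs 11: x=4 → posterior Gamma(45, 23)
obs 12: x=4 → posterior Gamma(49, 24)
obs 13: x=0 → posterior Gamma(49, 25)

k = 11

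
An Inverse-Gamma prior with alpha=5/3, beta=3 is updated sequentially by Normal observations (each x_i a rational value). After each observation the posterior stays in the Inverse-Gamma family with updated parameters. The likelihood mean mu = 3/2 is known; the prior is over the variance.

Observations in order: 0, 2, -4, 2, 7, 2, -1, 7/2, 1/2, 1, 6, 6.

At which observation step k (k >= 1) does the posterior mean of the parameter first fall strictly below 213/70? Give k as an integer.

obs 1: x=0 → posterior Inverse-Gamma(13/6, 33/8)
obs 2: x=2 → posterior Inverse-Gamma(8/3, 17/4)
obs 3: x=-4 → posterior Inverse-Gamma(19/6, 155/8)
obs 4: x=2 → posterior Inverse-Gamma(11/3, 39/2)
obs 5: x=7 → posterior Inverse-Gamma(25/6, 277/8)
obs 6: x=2 → posterior Inverse-Gamma(14/3, 139/4)
obs 7: x=-1 → posterior Inverse-Gamma(31/6, 303/8)
obs 8: x=7/2 → posterior Inverse-Gamma(17/3, 319/8)
obs 9: x=1/2 → posterior Inverse-Gamma(37/6, 323/8)
obs 10: x=1 → posterior Inverse-Gamma(20/3, 81/2)
obs 11: x=6 → posterior Inverse-Gamma(43/6, 405/8)
obs 12: x=6 → posterior Inverse-Gamma(23/3, 243/4)

k = 2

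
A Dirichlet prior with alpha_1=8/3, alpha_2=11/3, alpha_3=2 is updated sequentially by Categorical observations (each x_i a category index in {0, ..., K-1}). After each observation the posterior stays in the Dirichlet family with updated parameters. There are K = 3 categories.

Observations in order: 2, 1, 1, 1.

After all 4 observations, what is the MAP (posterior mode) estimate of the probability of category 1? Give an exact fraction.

obs 1: x=2 → posterior Dirichlet(8/3, 11/3, 3)
obs 2: x=1 → posterior Dirichlet(8/3, 14/3, 3)
obs 3: x=1 → posterior Dirichlet(8/3, 17/3, 3)
obs 4: x=1 → posterior Dirichlet(8/3, 20/3, 3)

17/28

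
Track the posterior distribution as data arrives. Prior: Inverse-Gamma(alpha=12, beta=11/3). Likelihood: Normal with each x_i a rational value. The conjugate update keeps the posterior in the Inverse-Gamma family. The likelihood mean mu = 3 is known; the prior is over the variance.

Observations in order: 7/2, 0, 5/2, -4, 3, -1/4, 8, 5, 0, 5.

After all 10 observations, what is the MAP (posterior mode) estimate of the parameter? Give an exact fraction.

obs 1: x=7/2 → posterior Inverse-Gamma(25/2, 91/24)
obs 2: x=0 → posterior Inverse-Gamma(13, 199/24)
obs 3: x=5/2 → posterior Inverse-Gamma(27/2, 101/12)
obs 4: x=-4 → posterior Inverse-Gamma(14, 395/12)
obs 5: x=3 → posterior Inverse-Gamma(29/2, 395/12)
obs 6: x=-1/4 → posterior Inverse-Gamma(15, 3667/96)
obs 7: x=8 → posterior Inverse-Gamma(31/2, 4867/96)
obs 8: x=5 → posterior Inverse-Gamma(16, 5059/96)
obs 9: x=0 → posterior Inverse-Gamma(33/2, 5491/96)
obs 10: x=5 → posterior Inverse-Gamma(17, 5683/96)

5683/1728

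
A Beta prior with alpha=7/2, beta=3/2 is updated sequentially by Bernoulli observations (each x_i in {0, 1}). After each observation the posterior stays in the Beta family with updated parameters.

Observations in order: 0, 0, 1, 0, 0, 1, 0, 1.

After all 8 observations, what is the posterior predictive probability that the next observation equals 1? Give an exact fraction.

1/2

obs 1: x=0 → posterior Beta(7/2, 5/2)
obs 2: x=0 → posterior Beta(7/2, 7/2)
obs 3: x=1 → posterior Beta(9/2, 7/2)
obs 4: x=0 → posterior Beta(9/2, 9/2)
obs 5: x=0 → posterior Beta(9/2, 11/2)
obs 6: x=1 → posterior Beta(11/2, 11/2)
obs 7: x=0 → posterior Beta(11/2, 13/2)
obs 8: x=1 → posterior Beta(13/2, 13/2)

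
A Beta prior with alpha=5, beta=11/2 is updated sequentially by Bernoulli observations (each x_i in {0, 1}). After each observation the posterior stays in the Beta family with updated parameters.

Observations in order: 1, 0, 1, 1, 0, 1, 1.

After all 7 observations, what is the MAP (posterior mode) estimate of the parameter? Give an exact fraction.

18/31

obs 1: x=1 → posterior Beta(6, 11/2)
obs 2: x=0 → posterior Beta(6, 13/2)
obs 3: x=1 → posterior Beta(7, 13/2)
obs 4: x=1 → posterior Beta(8, 13/2)
obs 5: x=0 → posterior Beta(8, 15/2)
obs 6: x=1 → posterior Beta(9, 15/2)
obs 7: x=1 → posterior Beta(10, 15/2)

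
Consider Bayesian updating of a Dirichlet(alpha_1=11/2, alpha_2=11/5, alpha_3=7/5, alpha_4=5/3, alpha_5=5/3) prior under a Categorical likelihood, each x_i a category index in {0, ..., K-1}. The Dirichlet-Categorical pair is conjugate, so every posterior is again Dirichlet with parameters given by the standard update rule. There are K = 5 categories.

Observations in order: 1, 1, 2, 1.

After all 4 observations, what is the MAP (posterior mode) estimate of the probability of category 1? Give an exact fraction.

18/49

obs 1: x=1 → posterior Dirichlet(11/2, 16/5, 7/5, 5/3, 5/3)
obs 2: x=1 → posterior Dirichlet(11/2, 21/5, 7/5, 5/3, 5/3)
obs 3: x=2 → posterior Dirichlet(11/2, 21/5, 12/5, 5/3, 5/3)
obs 4: x=1 → posterior Dirichlet(11/2, 26/5, 12/5, 5/3, 5/3)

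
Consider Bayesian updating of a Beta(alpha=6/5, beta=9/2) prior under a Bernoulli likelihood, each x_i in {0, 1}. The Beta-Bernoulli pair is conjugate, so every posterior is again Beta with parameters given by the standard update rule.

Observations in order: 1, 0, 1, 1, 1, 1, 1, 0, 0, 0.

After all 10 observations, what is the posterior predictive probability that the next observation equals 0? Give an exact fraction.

85/157

obs 1: x=1 → posterior Beta(11/5, 9/2)
obs 2: x=0 → posterior Beta(11/5, 11/2)
obs 3: x=1 → posterior Beta(16/5, 11/2)
obs 4: x=1 → posterior Beta(21/5, 11/2)
obs 5: x=1 → posterior Beta(26/5, 11/2)
obs 6: x=1 → posterior Beta(31/5, 11/2)
obs 7: x=1 → posterior Beta(36/5, 11/2)
obs 8: x=0 → posterior Beta(36/5, 13/2)
obs 9: x=0 → posterior Beta(36/5, 15/2)
obs 10: x=0 → posterior Beta(36/5, 17/2)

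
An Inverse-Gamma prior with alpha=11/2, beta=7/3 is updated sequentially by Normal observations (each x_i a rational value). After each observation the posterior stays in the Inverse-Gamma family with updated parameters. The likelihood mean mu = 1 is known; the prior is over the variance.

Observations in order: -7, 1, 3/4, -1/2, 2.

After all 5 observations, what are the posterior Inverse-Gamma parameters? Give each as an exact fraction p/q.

obs 1: x=-7 → posterior Inverse-Gamma(6, 103/3)
obs 2: x=1 → posterior Inverse-Gamma(13/2, 103/3)
obs 3: x=3/4 → posterior Inverse-Gamma(7, 3299/96)
obs 4: x=-1/2 → posterior Inverse-Gamma(15/2, 3407/96)
obs 5: x=2 → posterior Inverse-Gamma(8, 3455/96)

alpha=8, beta=3455/96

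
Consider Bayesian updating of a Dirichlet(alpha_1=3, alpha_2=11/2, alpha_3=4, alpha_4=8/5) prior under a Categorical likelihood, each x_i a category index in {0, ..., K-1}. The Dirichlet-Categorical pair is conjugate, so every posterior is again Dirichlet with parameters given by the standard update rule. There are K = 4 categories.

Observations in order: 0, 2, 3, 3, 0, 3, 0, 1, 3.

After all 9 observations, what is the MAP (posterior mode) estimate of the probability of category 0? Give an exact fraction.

50/191

obs 1: x=0 → posterior Dirichlet(4, 11/2, 4, 8/5)
obs 2: x=2 → posterior Dirichlet(4, 11/2, 5, 8/5)
obs 3: x=3 → posterior Dirichlet(4, 11/2, 5, 13/5)
obs 4: x=3 → posterior Dirichlet(4, 11/2, 5, 18/5)
obs 5: x=0 → posterior Dirichlet(5, 11/2, 5, 18/5)
obs 6: x=3 → posterior Dirichlet(5, 11/2, 5, 23/5)
obs 7: x=0 → posterior Dirichlet(6, 11/2, 5, 23/5)
obs 8: x=1 → posterior Dirichlet(6, 13/2, 5, 23/5)
obs 9: x=3 → posterior Dirichlet(6, 13/2, 5, 28/5)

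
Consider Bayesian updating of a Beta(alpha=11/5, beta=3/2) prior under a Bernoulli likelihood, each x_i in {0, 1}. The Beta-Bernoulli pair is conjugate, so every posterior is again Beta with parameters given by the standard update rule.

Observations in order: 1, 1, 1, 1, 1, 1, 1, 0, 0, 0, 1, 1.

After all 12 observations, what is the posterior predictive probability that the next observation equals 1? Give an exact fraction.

112/157

obs 1: x=1 → posterior Beta(16/5, 3/2)
obs 2: x=1 → posterior Beta(21/5, 3/2)
obs 3: x=1 → posterior Beta(26/5, 3/2)
obs 4: x=1 → posterior Beta(31/5, 3/2)
obs 5: x=1 → posterior Beta(36/5, 3/2)
obs 6: x=1 → posterior Beta(41/5, 3/2)
obs 7: x=1 → posterior Beta(46/5, 3/2)
obs 8: x=0 → posterior Beta(46/5, 5/2)
obs 9: x=0 → posterior Beta(46/5, 7/2)
obs 10: x=0 → posterior Beta(46/5, 9/2)
obs 11: x=1 → posterior Beta(51/5, 9/2)
obs 12: x=1 → posterior Beta(56/5, 9/2)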